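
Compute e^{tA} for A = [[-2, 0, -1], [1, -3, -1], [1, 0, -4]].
e^{tA} = [[(t + 1)*e^{-3*t}, 0, -t*e^{-3*t}], [t*e^{-3*t}, e^{-3*t}, -t*e^{-3*t}], [t*e^{-3*t}, 0, (1 - t)*e^{-3*t}]]

A has Jordan form J = [[-3, 1, 0], [0, -3, 0], [0, 0, -3]] with A = PJP^{-1}, so e^{tA} = P e^{tJ} P^{-1}.

For a Jordan block J_k(λ), e^{tJ_k(λ)} = e^{λt} · (I + tN + t^2 N^2/2! + ... + t^{k-1} N^{k-1}/(k-1)!) where N is the nilpotent superdiagonal part.

Assembling the blocks and conjugating back gives the entries of e^{tA} as shown above.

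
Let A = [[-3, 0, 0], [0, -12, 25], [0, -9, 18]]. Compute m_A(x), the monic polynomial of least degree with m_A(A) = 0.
The characteristic polynomial factors as (x - 3)^2(x + 3). The minimal polynomial is ∏(x - λ)^{k_λ} where k_λ is the size of the largest Jordan block at λ.

For λ = -3: rank(A + 3I) = 2, and the largest Jordan block has size 1 (the smallest k with rank((A + 3I)^k) = rank((A + 3I)^(k+1))).
For λ = 3: rank(A - 3I) = 2, and the largest Jordan block has size 2 (the smallest k with rank((A - 3I)^k) = rank((A - 3I)^(k+1))).

So m_A(x) = (x - 3)^2(x + 3).

m_A(x) = (x - 3)^2(x + 3)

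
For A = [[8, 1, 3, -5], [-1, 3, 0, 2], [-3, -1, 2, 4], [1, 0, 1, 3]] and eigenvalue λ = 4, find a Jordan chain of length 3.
v_1 = [[-5, -2, 3, -3]]^T, v_2 = [[2, 1, -1, 1]]^T, v_3 = [[1, -1, -1, 0]]^T

We seek v_1 ∈ ker((A - 4I)^3) \ ker((A - 4I)^2), then set v_{i+1} = (A - 4I) v_i.

One such chain is v_1 = [[-5, -2, 3, -3]]^T, v_2 = [[2, 1, -1, 1]]^T, v_3 = [[1, -1, -1, 0]]^T. Check: (A - 4I) v_3 = [[0, 0, 0, 0]]^T = 0.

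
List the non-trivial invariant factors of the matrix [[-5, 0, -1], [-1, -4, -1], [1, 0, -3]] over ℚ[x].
x + 4, (x + 4)^2

The Jordan structure of A has elementary divisors (x + 4)^2, (x + 4). Arranging the block sizes at each eigenvalue in decreasing order and taking row products gives the invariant factors.

Invariant factors (smallest first, each dividing the next): x + 4, (x + 4)^2.

Check: the last factor (x + 4)^2 is the minimal polynomial, and the product (x + 4)^3 is the characteristic polynomial.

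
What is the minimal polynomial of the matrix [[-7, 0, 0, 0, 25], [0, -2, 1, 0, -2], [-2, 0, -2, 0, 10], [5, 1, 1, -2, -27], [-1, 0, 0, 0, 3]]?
m_A(x) = (x + 2)^3

The characteristic polynomial factors as (x + 2)^5. The minimal polynomial is ∏(x - λ)^{k_λ} where k_λ is the size of the largest Jordan block at λ.

For λ = -2: rank(A + 2I) = 3, and the largest Jordan block has size 3 (the smallest k with rank((A + 2I)^k) = rank((A + 2I)^(k+1))).

So m_A(x) = (x + 2)^3.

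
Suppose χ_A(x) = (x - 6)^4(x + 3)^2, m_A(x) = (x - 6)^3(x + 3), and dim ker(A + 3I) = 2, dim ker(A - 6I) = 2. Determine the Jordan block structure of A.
λ = -3: algebraic multiplicity 2 (exponent in χ_A), largest block size 1 (exponent in m_A), 2 blocks (geometric multiplicity). These force block sizes [1, 1].
λ = 6: algebraic multiplicity 4 (exponent in χ_A), largest block size 3 (exponent in m_A), 2 blocks (geometric multiplicity). These force block sizes [3, 1].

Jordan blocks: (-3, 1), (-3, 1), (6, 3), (6, 1)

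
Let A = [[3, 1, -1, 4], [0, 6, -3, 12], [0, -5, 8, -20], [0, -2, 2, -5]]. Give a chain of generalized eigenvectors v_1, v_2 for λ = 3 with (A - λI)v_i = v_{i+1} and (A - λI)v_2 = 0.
v_1 = [[-2, 5, -4, -2]]^T, v_2 = [[1, 3, -5, -2]]^T

We seek v_1 ∈ ker((A - 3I)^2) \ ker(A - 3I), then set v_{i+1} = (A - 3I) v_i.

One such chain is v_1 = [[-2, 5, -4, -2]]^T, v_2 = [[1, 3, -5, -2]]^T. Check: (A - 3I) v_2 = [[0, 0, 0, 0]]^T = 0.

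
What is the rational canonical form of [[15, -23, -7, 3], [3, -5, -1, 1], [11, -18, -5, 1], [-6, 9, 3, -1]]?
The invariant factors of A (the non-unit diagonal entries of the Smith normal form of xI - A over ℚ[x]) are x^2(x - 2)^2, each dividing the next. The characteristic polynomial is their product, x^2(x - 2)^2.

The rational canonical form is the block-diagonal matrix of companion matrices C(f_i):
R = [[0, 0, 0, 0], [1, 0, 0, 0], [0, 1, 0, -4], [0, 0, 1, 4]].

R = [[0, 0, 0, 0], [1, 0, 0, 0], [0, 1, 0, -4], [0, 0, 1, 4]]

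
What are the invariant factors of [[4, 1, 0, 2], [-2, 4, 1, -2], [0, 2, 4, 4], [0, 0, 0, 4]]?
The Jordan structure of A has elementary divisors (x - 4)^3, (x - 4). Arranging the block sizes at each eigenvalue in decreasing order and taking row products gives the invariant factors.

Invariant factors (smallest first, each dividing the next): x - 4, (x - 4)^3.

Check: the last factor (x - 4)^3 is the minimal polynomial, and the product (x - 4)^4 is the characteristic polynomial.

x - 4, (x - 4)^3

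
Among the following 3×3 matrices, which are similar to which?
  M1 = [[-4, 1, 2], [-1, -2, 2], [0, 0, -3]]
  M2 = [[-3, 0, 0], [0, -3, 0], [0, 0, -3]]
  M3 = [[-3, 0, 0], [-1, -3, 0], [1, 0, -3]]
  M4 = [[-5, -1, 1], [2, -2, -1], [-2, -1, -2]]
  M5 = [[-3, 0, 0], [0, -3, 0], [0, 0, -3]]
Characteristic polynomials: χ_{M1} = (x + 3)^3, χ_{M2} = (x + 3)^3, χ_{M3} = (x + 3)^3, χ_{M4} = (x + 3)^3, χ_{M5} = (x + 3)^3.

{M1, M3, M4}: invariant factors x + 3, (x + 3)^2.

{M2, M5}: invariant factors x + 3, x + 3, x + 3.

Matrices are similar if and only if their invariant-factor lists agree; the partition into similarity classes is {M1, M3, M4}, {M2, M5}.

2 classes: {M1, M3, M4}, {M2, M5}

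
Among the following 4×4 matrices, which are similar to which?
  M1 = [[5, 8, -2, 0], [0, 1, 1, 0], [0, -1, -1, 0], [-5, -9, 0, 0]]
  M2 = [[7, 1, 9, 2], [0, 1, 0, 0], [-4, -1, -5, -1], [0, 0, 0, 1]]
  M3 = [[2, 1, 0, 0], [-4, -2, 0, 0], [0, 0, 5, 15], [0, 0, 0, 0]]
3 classes: {M1}, {M2}, {M3}

Characteristic polynomials: χ_{M1} = x^3(x - 5), χ_{M2} = (x - 1)^4, χ_{M3} = x^3(x - 5).

{M1}: invariant factors x^3(x - 5).

{M2}: invariant factors x - 1, (x - 1)^3.

{M3}: invariant factors x, x^2(x - 5).

Matrices are similar if and only if their invariant-factor lists agree; the partition into similarity classes is {M1}, {M2}, {M3}.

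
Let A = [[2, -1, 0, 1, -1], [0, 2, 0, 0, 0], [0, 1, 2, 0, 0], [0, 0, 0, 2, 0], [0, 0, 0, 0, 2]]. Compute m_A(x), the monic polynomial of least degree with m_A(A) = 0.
The characteristic polynomial factors as (x - 2)^5. The minimal polynomial is ∏(x - λ)^{k_λ} where k_λ is the size of the largest Jordan block at λ.

For λ = 2: rank(A - 2I) = 2, and the largest Jordan block has size 2 (the smallest k with rank((A - 2I)^k) = rank((A - 2I)^(k+1))).

So m_A(x) = (x - 2)^2.

m_A(x) = (x - 2)^2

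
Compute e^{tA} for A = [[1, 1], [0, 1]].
A has Jordan form J = [[1, 1], [0, 1]] with A = PJP^{-1}, so e^{tA} = P e^{tJ} P^{-1}.

For a Jordan block J_k(λ), e^{tJ_k(λ)} = e^{λt} · (I + tN + t^2 N^2/2! + ... + t^{k-1} N^{k-1}/(k-1)!) where N is the nilpotent superdiagonal part.

Assembling the blocks and conjugating back gives the entries of e^{tA} as shown above.

e^{tA} = [[e^{t}, t*e^{t}], [0, e^{t}]]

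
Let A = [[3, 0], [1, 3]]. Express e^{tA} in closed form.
e^{tA} = [[e^{3*t}, 0], [t*e^{3*t}, e^{3*t}]]

A has Jordan form J = [[3, 1], [0, 3]] with A = PJP^{-1}, so e^{tA} = P e^{tJ} P^{-1}.

For a Jordan block J_k(λ), e^{tJ_k(λ)} = e^{λt} · (I + tN + t^2 N^2/2! + ... + t^{k-1} N^{k-1}/(k-1)!) where N is the nilpotent superdiagonal part.

Assembling the blocks and conjugating back gives the entries of e^{tA} as shown above.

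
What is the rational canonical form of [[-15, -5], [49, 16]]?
The invariant factors of A (the non-unit diagonal entries of the Smith normal form of xI - A over ℚ[x]) are x^2 - x + 5, each dividing the next. The characteristic polynomial is their product, x^2 - x + 5.

The rational canonical form is the block-diagonal matrix of companion matrices C(f_i):
R = [[0, -5], [1, 1]].

Note the characteristic polynomial does not split into linear factors over ℚ, so A has no Jordan form over ℚ; the rational canonical form exists over any field.

R = [[0, -5], [1, 1]]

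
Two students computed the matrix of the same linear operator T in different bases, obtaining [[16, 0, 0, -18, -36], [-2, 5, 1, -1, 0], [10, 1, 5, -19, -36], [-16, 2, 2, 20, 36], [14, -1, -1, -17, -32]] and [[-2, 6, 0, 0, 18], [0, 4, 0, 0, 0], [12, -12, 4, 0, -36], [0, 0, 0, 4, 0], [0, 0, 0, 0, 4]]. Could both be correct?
No.

Both have characteristic polynomial (x - 4)^4(x + 2), but the minimal polynomial of A is (x - 4)^2(x + 2) while the minimal polynomial of B is (x - 4)(x + 2). The minimal polynomial is a similarity invariant, so A and B are not similar.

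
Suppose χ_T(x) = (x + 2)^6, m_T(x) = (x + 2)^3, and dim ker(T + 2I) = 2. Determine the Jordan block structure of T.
Jordan blocks: (-2, 3), (-2, 3)

λ = -2: algebraic multiplicity 6 (exponent in χ_T), largest block size 3 (exponent in m_T), 2 blocks (geometric multiplicity). These force block sizes [3, 3].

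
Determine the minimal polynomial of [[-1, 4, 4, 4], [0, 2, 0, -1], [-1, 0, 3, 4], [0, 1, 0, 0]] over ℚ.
The characteristic polynomial factors as (x - 1)^4. The minimal polynomial is ∏(x - λ)^{k_λ} where k_λ is the size of the largest Jordan block at λ.

For λ = 1: rank(A - I) = 2, and the largest Jordan block has size 2 (the smallest k with rank((A - I)^k) = rank((A - I)^(k+1))).

So m_A(x) = (x - 1)^2.

m_A(x) = (x - 1)^2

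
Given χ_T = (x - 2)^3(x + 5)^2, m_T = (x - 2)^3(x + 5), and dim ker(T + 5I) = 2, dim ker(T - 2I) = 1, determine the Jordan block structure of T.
Jordan blocks: (-5, 1), (-5, 1), (2, 3)

λ = -5: algebraic multiplicity 2 (exponent in χ_T), largest block size 1 (exponent in m_T), 2 blocks (geometric multiplicity). These force block sizes [1, 1].
λ = 2: algebraic multiplicity 3 (exponent in χ_T), largest block size 3 (exponent in m_T), 1 block (geometric multiplicity). This forces block sizes [3].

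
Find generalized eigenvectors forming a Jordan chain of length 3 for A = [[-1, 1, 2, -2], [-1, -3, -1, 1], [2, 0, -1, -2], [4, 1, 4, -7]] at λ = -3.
We seek v_1 ∈ ker((A + 3I)^3) \ ker((A + 3I)^2), then set v_{i+1} = (A + 3I) v_i.

One such chain is v_1 = [[0, 0, 1, 2]]^T, v_2 = [[-2, 1, -2, -4]]^T, v_3 = [[1, 0, 0, 1]]^T. Check: (A + 3I) v_3 = [[0, 0, 0, 0]]^T = 0.

v_1 = [[0, 0, 1, 2]]^T, v_2 = [[-2, 1, -2, -4]]^T, v_3 = [[1, 0, 0, 1]]^T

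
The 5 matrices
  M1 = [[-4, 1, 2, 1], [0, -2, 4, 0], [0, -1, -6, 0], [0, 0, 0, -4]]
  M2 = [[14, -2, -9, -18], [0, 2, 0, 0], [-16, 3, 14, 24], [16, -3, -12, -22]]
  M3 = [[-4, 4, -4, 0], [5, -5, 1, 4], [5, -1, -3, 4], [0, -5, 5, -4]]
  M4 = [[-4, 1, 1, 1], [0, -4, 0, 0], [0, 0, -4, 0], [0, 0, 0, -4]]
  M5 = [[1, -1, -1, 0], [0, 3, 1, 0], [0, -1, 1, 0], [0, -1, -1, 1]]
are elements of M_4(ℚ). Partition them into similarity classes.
Characteristic polynomials: χ_{M1} = (x + 4)^4, χ_{M2} = (x - 2)^4, χ_{M3} = (x + 4)^4, χ_{M4} = (x + 4)^4, χ_{M5} = (x - 2)^2(x - 1)^2.

{M1, M3}: invariant factors (x + 4)^2, (x + 4)^2.

{M2}: invariant factors x - 2, (x - 2)^3.

{M4}: invariant factors x + 4, x + 4, (x + 4)^2.

{M5}: invariant factors x - 1, (x - 2)^2(x - 1).

Matrices are similar if and only if their invariant-factor lists agree; the partition into similarity classes is {M1, M3}, {M2}, {M4}, {M5}.

4 classes: {M1, M3}, {M2}, {M4}, {M5}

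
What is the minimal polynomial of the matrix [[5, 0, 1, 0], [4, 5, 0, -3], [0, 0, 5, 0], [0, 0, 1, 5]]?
m_A(x) = (x - 5)^3

The characteristic polynomial factors as (x - 5)^4. The minimal polynomial is ∏(x - λ)^{k_λ} where k_λ is the size of the largest Jordan block at λ.

For λ = 5: rank(A - 5I) = 2, and the largest Jordan block has size 3 (the smallest k with rank((A - 5I)^k) = rank((A - 5I)^(k+1))).

So m_A(x) = (x - 5)^3.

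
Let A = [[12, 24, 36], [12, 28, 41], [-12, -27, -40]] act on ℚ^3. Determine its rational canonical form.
R = [[0, 0, -12], [1, 0, 13], [0, 1, 0]]

The invariant factors of A (the non-unit diagonal entries of the Smith normal form of xI - A over ℚ[x]) are (x - 3)(x - 1)(x + 4), each dividing the next. The characteristic polynomial is their product, (x - 3)(x - 1)(x + 4).

The rational canonical form is the block-diagonal matrix of companion matrices C(f_i):
R = [[0, 0, -12], [1, 0, 13], [0, 1, 0]].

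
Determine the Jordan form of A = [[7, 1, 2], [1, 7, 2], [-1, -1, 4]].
The characteristic polynomial is det(xI - A) = (x - 6)^3, so the eigenvalues are 6 (algebraic multiplicity 3).

For λ = 6: rank(A - 6I) = 1, rank((A - 6I)^2) = 0. The eigenspace has dimension 3 - 1 = 2, so there are 2 Jordan blocks; the rank sequence gives block sizes [2, 1].

Assembling the blocks gives the Jordan form J above.

J = [[6, 1, 0], [0, 6, 0], [0, 0, 6]]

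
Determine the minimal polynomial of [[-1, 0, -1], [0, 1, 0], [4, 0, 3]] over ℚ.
m_A(x) = (x - 1)^2

The characteristic polynomial factors as (x - 1)^3. The minimal polynomial is ∏(x - λ)^{k_λ} where k_λ is the size of the largest Jordan block at λ.

For λ = 1: rank(A - I) = 1, and the largest Jordan block has size 2 (the smallest k with rank((A - I)^k) = rank((A - I)^(k+1))).

So m_A(x) = (x - 1)^2.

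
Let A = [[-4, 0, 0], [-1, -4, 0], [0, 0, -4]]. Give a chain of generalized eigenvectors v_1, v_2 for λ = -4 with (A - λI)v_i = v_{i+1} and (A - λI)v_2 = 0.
We seek v_1 ∈ ker((A + 4I)^2) \ ker(A + 4I), then set v_{i+1} = (A + 4I) v_i.

One such chain is v_1 = [[1, -3, 2]]^T, v_2 = [[0, -1, 0]]^T. Check: (A + 4I) v_2 = [[0, 0, 0]]^T = 0.

v_1 = [[1, -3, 2]]^T, v_2 = [[0, -1, 0]]^T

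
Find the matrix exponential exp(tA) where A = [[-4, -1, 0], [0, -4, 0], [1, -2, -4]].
A has Jordan form J = [[-4, 1, 0], [0, -4, 1], [0, 0, -4]] with A = PJP^{-1}, so e^{tA} = P e^{tJ} P^{-1}.

For a Jordan block J_k(λ), e^{tJ_k(λ)} = e^{λt} · (I + tN + t^2 N^2/2! + ... + t^{k-1} N^{k-1}/(k-1)!) where N is the nilpotent superdiagonal part.

Assembling the blocks and conjugating back gives the entries of e^{tA} as shown above.

e^{tA} = [[e^{-4*t}, -t*e^{-4*t}, 0], [0, e^{-4*t}, 0], [t*e^{-4*t}, t*(-t - 4)*e^{-4*t}/2, e^{-4*t}]]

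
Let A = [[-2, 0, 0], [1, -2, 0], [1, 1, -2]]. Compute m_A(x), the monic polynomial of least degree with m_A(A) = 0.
The characteristic polynomial factors as (x + 2)^3. The minimal polynomial is ∏(x - λ)^{k_λ} where k_λ is the size of the largest Jordan block at λ.

For λ = -2: rank(A + 2I) = 2, and the largest Jordan block has size 3 (the smallest k with rank((A + 2I)^k) = rank((A + 2I)^(k+1))).

So m_A(x) = (x + 2)^3.

m_A(x) = (x + 2)^3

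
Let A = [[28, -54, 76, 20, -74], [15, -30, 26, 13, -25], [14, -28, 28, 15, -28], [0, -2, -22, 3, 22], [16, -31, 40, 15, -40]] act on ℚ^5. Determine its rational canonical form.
The invariant factors of A (the non-unit diagonal entries of the Smith normal form of xI - A over ℚ[x]) are x^2 + 3x + 6, (x + 5)(x^2 + 3x + 6), each dividing the next. The characteristic polynomial is their product, (x + 5)(x^2 + 3x + 6)^2.

The rational canonical form is the block-diagonal matrix of companion matrices C(f_i):
R = [[0, -6, 0, 0, 0], [1, -3, 0, 0, 0], [0, 0, 0, 0, -30], [0, 0, 1, 0, -21], [0, 0, 0, 1, -8]].

Note the characteristic polynomial does not split into linear factors over ℚ, so A has no Jordan form over ℚ; the rational canonical form exists over any field.

R = [[0, -6, 0, 0, 0], [1, -3, 0, 0, 0], [0, 0, 0, 0, -30], [0, 0, 1, 0, -21], [0, 0, 0, 1, -8]]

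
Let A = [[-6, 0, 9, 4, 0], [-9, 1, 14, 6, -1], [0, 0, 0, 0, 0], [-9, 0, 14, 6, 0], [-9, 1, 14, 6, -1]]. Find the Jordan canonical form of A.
J = [[0, 1, 0, 0, 0], [0, 0, 1, 0, 0], [0, 0, 0, 0, 0], [0, 0, 0, 0, 1], [0, 0, 0, 0, 0]]

The characteristic polynomial is det(xI - A) = x^5, so the eigenvalues are 0 (algebraic multiplicity 5).

For λ = 0: rank(A) = 3, rank(A^2) = 1, rank(A^3) = 0. The eigenspace has dimension 5 - 3 = 2, so there are 2 Jordan blocks; the rank sequence gives block sizes [3, 2].

Assembling the blocks gives the Jordan form J above.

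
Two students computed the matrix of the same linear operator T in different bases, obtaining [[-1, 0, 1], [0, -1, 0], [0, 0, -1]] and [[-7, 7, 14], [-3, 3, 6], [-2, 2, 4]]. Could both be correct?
trace(A) = -3 but trace(B) = 0. The trace is a similarity invariant, so A and B are not similar.

No.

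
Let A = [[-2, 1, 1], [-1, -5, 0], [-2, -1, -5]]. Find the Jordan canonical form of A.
J = [[-4, 1, 0], [0, -4, 1], [0, 0, -4]]

The characteristic polynomial is det(xI - A) = (x + 4)^3, so the eigenvalues are -4 (algebraic multiplicity 3).

For λ = -4: rank(A + 4I) = 2, rank((A + 4I)^2) = 1, rank((A + 4I)^3) = 0. The eigenspace has dimension 3 - 2 = 1, so there is 1 Jordan block; the rank sequence gives block sizes [3].

Assembling the blocks gives the Jordan form J above.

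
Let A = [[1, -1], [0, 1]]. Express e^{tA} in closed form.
e^{tA} = [[e^{t}, -t*e^{t}], [0, e^{t}]]

A has Jordan form J = [[1, 1], [0, 1]] with A = PJP^{-1}, so e^{tA} = P e^{tJ} P^{-1}.

For a Jordan block J_k(λ), e^{tJ_k(λ)} = e^{λt} · (I + tN + t^2 N^2/2! + ... + t^{k-1} N^{k-1}/(k-1)!) where N is the nilpotent superdiagonal part.

Assembling the blocks and conjugating back gives the entries of e^{tA} as shown above.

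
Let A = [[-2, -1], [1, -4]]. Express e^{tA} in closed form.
e^{tA} = [[(t + 1)*e^{-3*t}, -t*e^{-3*t}], [t*e^{-3*t}, (1 - t)*e^{-3*t}]]

A has Jordan form J = [[-3, 1], [0, -3]] with A = PJP^{-1}, so e^{tA} = P e^{tJ} P^{-1}.

For a Jordan block J_k(λ), e^{tJ_k(λ)} = e^{λt} · (I + tN + t^2 N^2/2! + ... + t^{k-1} N^{k-1}/(k-1)!) where N is the nilpotent superdiagonal part.

Assembling the blocks and conjugating back gives the entries of e^{tA} as shown above.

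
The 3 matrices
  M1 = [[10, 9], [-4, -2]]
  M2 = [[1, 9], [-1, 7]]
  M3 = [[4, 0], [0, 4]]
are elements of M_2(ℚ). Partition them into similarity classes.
2 classes: {M1, M2}, {M3}

Characteristic polynomials: χ_{M1} = (x - 4)^2, χ_{M2} = (x - 4)^2, χ_{M3} = (x - 4)^2.

{M1, M2}: invariant factors (x - 4)^2.

{M3}: invariant factors x - 4, x - 4.

Matrices are similar if and only if their invariant-factor lists agree; the partition into similarity classes is {M1, M2}, {M3}.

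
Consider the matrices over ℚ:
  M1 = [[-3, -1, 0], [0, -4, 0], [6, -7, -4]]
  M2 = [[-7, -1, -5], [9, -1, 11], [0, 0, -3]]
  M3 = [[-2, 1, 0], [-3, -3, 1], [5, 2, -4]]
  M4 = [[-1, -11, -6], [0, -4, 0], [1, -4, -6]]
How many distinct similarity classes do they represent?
Characteristic polynomials: χ_{M1} = (x + 3)(x + 4)^2, χ_{M2} = (x + 3)(x + 4)^2, χ_{M3} = (x + 3)^3, χ_{M4} = (x + 3)(x + 4)^2.

{M1, M2, M4}: invariant factors (x + 3)(x + 4)^2.

{M3}: invariant factors (x + 3)^3.

Matrices are similar if and only if their invariant-factor lists agree; the partition into similarity classes is {M1, M2, M4}, {M3}.

2 classes: {M1, M2, M4}, {M3}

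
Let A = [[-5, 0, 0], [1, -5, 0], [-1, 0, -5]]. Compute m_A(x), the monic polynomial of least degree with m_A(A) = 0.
The characteristic polynomial factors as (x + 5)^3. The minimal polynomial is ∏(x - λ)^{k_λ} where k_λ is the size of the largest Jordan block at λ.

For λ = -5: rank(A + 5I) = 1, and the largest Jordan block has size 2 (the smallest k with rank((A + 5I)^k) = rank((A + 5I)^(k+1))).

So m_A(x) = (x + 5)^2.

m_A(x) = (x + 5)^2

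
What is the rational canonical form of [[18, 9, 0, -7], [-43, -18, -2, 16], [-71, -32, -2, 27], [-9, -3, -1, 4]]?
R = [[0, 0, 0, -1], [1, 0, 0, 2], [0, 1, 0, -3], [0, 0, 1, 2]]

The invariant factors of A (the non-unit diagonal entries of the Smith normal form of xI - A over ℚ[x]) are (x^2 - x + 1)^2, each dividing the next. The characteristic polynomial is their product, (x^2 - x + 1)^2.

The rational canonical form is the block-diagonal matrix of companion matrices C(f_i):
R = [[0, 0, 0, -1], [1, 0, 0, 2], [0, 1, 0, -3], [0, 0, 1, 2]].

Note the characteristic polynomial does not split into linear factors over ℚ, so A has no Jordan form over ℚ; the rational canonical form exists over any field.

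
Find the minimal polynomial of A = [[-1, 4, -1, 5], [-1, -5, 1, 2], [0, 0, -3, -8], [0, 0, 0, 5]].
The characteristic polynomial factors as (x - 5)(x + 3)^3. The minimal polynomial is ∏(x - λ)^{k_λ} where k_λ is the size of the largest Jordan block at λ.

For λ = -3: rank(A + 3I) = 3, and the largest Jordan block has size 3 (the smallest k with rank((A + 3I)^k) = rank((A + 3I)^(k+1))).
For λ = 5: rank(A - 5I) = 3, and the largest Jordan block has size 1 (the smallest k with rank((A - 5I)^k) = rank((A - 5I)^(k+1))).

So m_A(x) = (x - 5)(x + 3)^3.

m_A(x) = (x - 5)(x + 3)^3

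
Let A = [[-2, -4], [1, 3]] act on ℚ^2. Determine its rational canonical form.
R = [[0, 2], [1, 1]]

The invariant factors of A (the non-unit diagonal entries of the Smith normal form of xI - A over ℚ[x]) are (x - 2)(x + 1), each dividing the next. The characteristic polynomial is their product, (x - 2)(x + 1).

The rational canonical form is the block-diagonal matrix of companion matrices C(f_i):
R = [[0, 2], [1, 1]].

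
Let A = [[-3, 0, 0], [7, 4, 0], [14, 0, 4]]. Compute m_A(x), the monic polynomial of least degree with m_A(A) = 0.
m_A(x) = (x - 4)(x + 3)

The characteristic polynomial factors as (x - 4)^2(x + 3). The minimal polynomial is ∏(x - λ)^{k_λ} where k_λ is the size of the largest Jordan block at λ.

For λ = -3: rank(A + 3I) = 2, and the largest Jordan block has size 1 (the smallest k with rank((A + 3I)^k) = rank((A + 3I)^(k+1))).
For λ = 4: rank(A - 4I) = 1, and the largest Jordan block has size 1 (the smallest k with rank((A - 4I)^k) = rank((A - 4I)^(k+1))).

So m_A(x) = (x - 4)(x + 3).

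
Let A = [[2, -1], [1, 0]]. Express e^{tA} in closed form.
A has Jordan form J = [[1, 1], [0, 1]] with A = PJP^{-1}, so e^{tA} = P e^{tJ} P^{-1}.

For a Jordan block J_k(λ), e^{tJ_k(λ)} = e^{λt} · (I + tN + t^2 N^2/2! + ... + t^{k-1} N^{k-1}/(k-1)!) where N is the nilpotent superdiagonal part.

Assembling the blocks and conjugating back gives the entries of e^{tA} as shown above.

e^{tA} = [[(t + 1)*e^{t}, -t*e^{t}], [t*e^{t}, (1 - t)*e^{t}]]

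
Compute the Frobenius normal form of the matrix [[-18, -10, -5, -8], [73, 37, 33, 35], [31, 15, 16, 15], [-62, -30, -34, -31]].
R = [[0, 0, 0, 12], [1, 0, 0, 0], [0, 1, 0, -7], [0, 0, 1, 4]]

The invariant factors of A (the non-unit diagonal entries of the Smith normal form of xI - A over ℚ[x]) are (x - 2)(x + 1)(x^2 - 3x + 6), each dividing the next. The characteristic polynomial is their product, (x - 2)(x + 1)(x^2 - 3x + 6).

The rational canonical form is the block-diagonal matrix of companion matrices C(f_i):
R = [[0, 0, 0, 12], [1, 0, 0, 0], [0, 1, 0, -7], [0, 0, 1, 4]].

Note the characteristic polynomial does not split into linear factors over ℚ, so A has no Jordan form over ℚ; the rational canonical form exists over any field.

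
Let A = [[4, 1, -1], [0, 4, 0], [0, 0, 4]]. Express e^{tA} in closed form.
A has Jordan form J = [[4, 1, 0], [0, 4, 0], [0, 0, 4]] with A = PJP^{-1}, so e^{tA} = P e^{tJ} P^{-1}.

For a Jordan block J_k(λ), e^{tJ_k(λ)} = e^{λt} · (I + tN + t^2 N^2/2! + ... + t^{k-1} N^{k-1}/(k-1)!) where N is the nilpotent superdiagonal part.

Assembling the blocks and conjugating back gives the entries of e^{tA} as shown above.

e^{tA} = [[e^{4*t}, t*e^{4*t}, -t*e^{4*t}], [0, e^{4*t}, 0], [0, 0, e^{4*t}]]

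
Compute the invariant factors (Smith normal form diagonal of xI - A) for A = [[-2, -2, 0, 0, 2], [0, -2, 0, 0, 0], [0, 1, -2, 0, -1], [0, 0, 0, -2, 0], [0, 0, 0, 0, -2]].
x + 2, x + 2, x + 2, (x + 2)^2

The Jordan structure of A has elementary divisors (x + 2)^2, (x + 2), (x + 2), (x + 2). Arranging the block sizes at each eigenvalue in decreasing order and taking row products gives the invariant factors.

Invariant factors (smallest first, each dividing the next): x + 2, x + 2, x + 2, (x + 2)^2.

Check: the last factor (x + 2)^2 is the minimal polynomial, and the product (x + 2)^5 is the characteristic polynomial.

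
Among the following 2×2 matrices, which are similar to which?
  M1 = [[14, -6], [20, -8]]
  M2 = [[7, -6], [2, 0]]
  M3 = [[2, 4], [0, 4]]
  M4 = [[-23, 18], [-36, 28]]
Characteristic polynomials: χ_{M1} = (x - 4)(x - 2), χ_{M2} = (x - 4)(x - 3), χ_{M3} = (x - 4)(x - 2), χ_{M4} = (x - 4)(x - 1).

{M1, M3}: invariant factors (x - 4)(x - 2).

{M2}: invariant factors (x - 4)(x - 3).

{M4}: invariant factors (x - 4)(x - 1).

Matrices are similar if and only if their invariant-factor lists agree; the partition into similarity classes is {M1, M3}, {M2}, {M4}.

3 classes: {M1, M3}, {M2}, {M4}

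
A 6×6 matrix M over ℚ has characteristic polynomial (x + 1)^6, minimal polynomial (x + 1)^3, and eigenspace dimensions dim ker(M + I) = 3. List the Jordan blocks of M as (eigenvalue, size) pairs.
Jordan blocks: (-1, 3), (-1, 2), (-1, 1)

λ = -1: algebraic multiplicity 6 (exponent in χ_M), largest block size 3 (exponent in m_M), 3 blocks (geometric multiplicity). These force block sizes [3, 2, 1].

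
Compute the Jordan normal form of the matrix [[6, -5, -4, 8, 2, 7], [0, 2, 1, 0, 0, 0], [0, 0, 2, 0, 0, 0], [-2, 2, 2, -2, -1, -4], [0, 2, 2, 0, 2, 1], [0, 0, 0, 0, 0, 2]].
The characteristic polynomial is det(xI - A) = (x - 2)^6, so the eigenvalues are 2 (algebraic multiplicity 6).

For λ = 2: rank(A - 2I) = 4, rank((A - 2I)^2) = 2, rank((A - 2I)^3) = 0. The eigenspace has dimension 6 - 4 = 2, so there are 2 Jordan blocks; the rank sequence gives block sizes [3, 3].

Assembling the blocks gives the Jordan form J above.

J = [[2, 1, 0, 0, 0, 0], [0, 2, 1, 0, 0, 0], [0, 0, 2, 0, 0, 0], [0, 0, 0, 2, 1, 0], [0, 0, 0, 0, 2, 1], [0, 0, 0, 0, 0, 2]]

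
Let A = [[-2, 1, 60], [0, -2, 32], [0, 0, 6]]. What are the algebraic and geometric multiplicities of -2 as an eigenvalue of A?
algebraic multiplicity 2, geometric multiplicity 1

The characteristic polynomial is (x - 6)(x + 2)^2, so the factor x + 2 appears with exponent 2: the algebraic multiplicity is 2.

rank(A + 2I) = 2, so the eigenspace has dimension 3 - 2 = 1: the geometric multiplicity is 1.

Since 1 < 2, A is not diagonalizable.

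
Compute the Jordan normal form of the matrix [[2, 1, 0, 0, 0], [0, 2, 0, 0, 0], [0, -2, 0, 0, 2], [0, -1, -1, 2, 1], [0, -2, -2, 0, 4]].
The characteristic polynomial is det(xI - A) = (x - 2)^5, so the eigenvalues are 2 (algebraic multiplicity 5).

For λ = 2: rank(A - 2I) = 2, rank((A - 2I)^2) = 0. The eigenspace has dimension 5 - 2 = 3, so there are 3 Jordan blocks; the rank sequence gives block sizes [2, 2, 1].

Assembling the blocks gives the Jordan form J above.

J = [[2, 1, 0, 0, 0], [0, 2, 0, 0, 0], [0, 0, 2, 1, 0], [0, 0, 0, 2, 0], [0, 0, 0, 0, 2]]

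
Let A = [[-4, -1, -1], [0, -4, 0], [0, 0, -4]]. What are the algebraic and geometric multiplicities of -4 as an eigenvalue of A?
The characteristic polynomial is (x + 4)^3, so the factor x + 4 appears with exponent 3: the algebraic multiplicity is 3.

rank(A + 4I) = 1, so the eigenspace has dimension 3 - 1 = 2: the geometric multiplicity is 2.

Since 2 < 3, A is not diagonalizable.

algebraic multiplicity 3, geometric multiplicity 2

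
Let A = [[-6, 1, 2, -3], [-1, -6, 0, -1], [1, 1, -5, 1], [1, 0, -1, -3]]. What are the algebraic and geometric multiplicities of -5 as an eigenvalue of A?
algebraic multiplicity 4, geometric multiplicity 2

The characteristic polynomial is (x + 5)^4, so the factor x + 5 appears with exponent 4: the algebraic multiplicity is 4.

rank(A + 5I) = 2, so the eigenspace has dimension 4 - 2 = 2: the geometric multiplicity is 2.

Since 2 < 4, A is not diagonalizable.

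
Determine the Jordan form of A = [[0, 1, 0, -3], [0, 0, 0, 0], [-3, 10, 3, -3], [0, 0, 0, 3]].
The characteristic polynomial is det(xI - A) = x^2(x - 3)^2, so the eigenvalues are 0 (algebraic multiplicity 2), 3 (algebraic multiplicity 2).

For λ = 0: rank(A) = 3, rank(A^2) = 2. The eigenspace has dimension 4 - 3 = 1, so there is 1 Jordan block; the rank sequence gives block sizes [2].

For λ = 3: rank(A - 3I) = 2. The eigenspace has dimension 4 - 2 = 2, so there are 2 Jordan blocks; the rank sequence gives block sizes [1, 1].

Assembling the blocks gives the Jordan form J above.

J = [[0, 1, 0, 0], [0, 0, 0, 0], [0, 0, 3, 0], [0, 0, 0, 3]]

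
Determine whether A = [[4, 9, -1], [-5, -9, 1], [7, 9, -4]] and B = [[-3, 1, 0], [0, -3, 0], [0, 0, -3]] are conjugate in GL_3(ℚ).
Both have characteristic polynomial (x + 3)^3, but the minimal polynomial of A is (x + 3)^3 while the minimal polynomial of B is (x + 3)^2. The minimal polynomial is a similarity invariant, so A and B are not similar.

No.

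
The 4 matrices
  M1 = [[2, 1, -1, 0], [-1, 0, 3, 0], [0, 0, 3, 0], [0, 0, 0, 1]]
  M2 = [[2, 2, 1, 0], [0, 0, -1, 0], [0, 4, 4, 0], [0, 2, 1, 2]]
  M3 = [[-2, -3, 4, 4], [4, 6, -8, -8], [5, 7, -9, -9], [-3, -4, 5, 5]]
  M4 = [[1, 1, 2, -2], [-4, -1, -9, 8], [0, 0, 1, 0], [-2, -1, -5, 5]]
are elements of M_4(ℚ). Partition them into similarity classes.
Characteristic polynomials: χ_{M1} = (x - 3)(x - 1)^3, χ_{M2} = (x - 2)^4, χ_{M3} = x^4, χ_{M4} = (x - 3)(x - 1)^3.

{M1}: invariant factors x - 1, (x - 3)(x - 1)^2.

{M2}: invariant factors x - 2, x - 2, (x - 2)^2.

{M3}: invariant factors x^2, x^2.

{M4}: invariant factors (x - 3)(x - 1)^3.

Matrices are similar if and only if their invariant-factor lists agree; the partition into similarity classes is {M1}, {M2}, {M3}, {M4}.

4 classes: {M1}, {M2}, {M3}, {M4}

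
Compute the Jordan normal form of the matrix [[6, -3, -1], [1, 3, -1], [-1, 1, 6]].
The characteristic polynomial is det(xI - A) = (x - 5)^3, so the eigenvalues are 5 (algebraic multiplicity 3).

For λ = 5: rank(A - 5I) = 2, rank((A - 5I)^2) = 1, rank((A - 5I)^3) = 0. The eigenspace has dimension 3 - 2 = 1, so there is 1 Jordan block; the rank sequence gives block sizes [3].

Assembling the blocks gives the Jordan form J above.

J = [[5, 1, 0], [0, 5, 1], [0, 0, 5]]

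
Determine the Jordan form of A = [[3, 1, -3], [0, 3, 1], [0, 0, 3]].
The characteristic polynomial is det(xI - A) = (x - 3)^3, so the eigenvalues are 3 (algebraic multiplicity 3).

For λ = 3: rank(A - 3I) = 2, rank((A - 3I)^2) = 1, rank((A - 3I)^3) = 0. The eigenspace has dimension 3 - 2 = 1, so there is 1 Jordan block; the rank sequence gives block sizes [3].

Assembling the blocks gives the Jordan form J above.

J = [[3, 1, 0], [0, 3, 1], [0, 0, 3]]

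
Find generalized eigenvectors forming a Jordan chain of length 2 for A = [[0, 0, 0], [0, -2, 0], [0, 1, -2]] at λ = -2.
We seek v_1 ∈ ker((A + 2I)^2) \ ker(A + 2I), then set v_{i+1} = (A + 2I) v_i.

One such chain is v_1 = [[0, 1, -1]]^T, v_2 = [[0, 0, 1]]^T. Check: (A + 2I) v_2 = [[0, 0, 0]]^T = 0.

v_1 = [[0, 1, -1]]^T, v_2 = [[0, 0, 1]]^T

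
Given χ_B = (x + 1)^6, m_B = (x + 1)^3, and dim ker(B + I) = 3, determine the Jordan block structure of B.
Jordan blocks: (-1, 3), (-1, 2), (-1, 1)

λ = -1: algebraic multiplicity 6 (exponent in χ_B), largest block size 3 (exponent in m_B), 3 blocks (geometric multiplicity). These force block sizes [3, 2, 1].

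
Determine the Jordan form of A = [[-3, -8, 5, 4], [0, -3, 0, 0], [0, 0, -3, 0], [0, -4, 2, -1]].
J = [[-3, 1, 0, 0], [0, -3, 0, 0], [0, 0, -3, 0], [0, 0, 0, -1]]

The characteristic polynomial is det(xI - A) = (x + 1)(x + 3)^3, so the eigenvalues are -3 (algebraic multiplicity 3), -1 (algebraic multiplicity 1).

For λ = -3: rank(A + 3I) = 2, rank((A + 3I)^2) = 1. The eigenspace has dimension 4 - 2 = 2, so there are 2 Jordan blocks; the rank sequence gives block sizes [2, 1].

For λ = -1: algebraic multiplicity 1 gives one 1×1 block.

Assembling the blocks gives the Jordan form J above.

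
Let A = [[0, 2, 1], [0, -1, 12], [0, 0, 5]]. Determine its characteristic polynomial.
xI - A = [[x, -2, -1], [0, x + 1, -12], [0, 0, x - 5]].

Expanding det(xI - A) along the first row:
det(xI - A) = + (x)·det([[x + 1, -12], [0, x - 5]]) - (-2)·det([[0, -12], [0, x - 5]]) + (-1)·det([[0, x + 1], [0, 0]]).

Evaluating gives χ_A(x) = x^3 - 4x^2 - 5x = x(x - 5)(x + 1).

χ_A(x) = x(x - 5)(x + 1)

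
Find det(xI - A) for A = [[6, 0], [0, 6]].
xI - A = [[x - 6, 0], [0, x - 6]].

Expanding det(xI - A) along the first row:
det(xI - A) = + (x - 6)·det([[x - 6]]) - (0)·det([[0]]).

Evaluating gives χ_A(x) = x^2 - 12x + 36 = (x - 6)^2.

χ_A(x) = (x - 6)^2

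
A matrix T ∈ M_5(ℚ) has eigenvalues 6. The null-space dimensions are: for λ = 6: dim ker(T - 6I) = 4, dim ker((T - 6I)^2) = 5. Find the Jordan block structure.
Jordan blocks: (6, 2), (6, 1), (6, 1), (6, 1)

λ = 6: successive nullity increments [4, 1] count blocks of size ≥ k; block sizes are [2, 1, 1, 1].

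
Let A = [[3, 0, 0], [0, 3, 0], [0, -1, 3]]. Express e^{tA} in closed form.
A has Jordan form J = [[3, 1, 0], [0, 3, 0], [0, 0, 3]] with A = PJP^{-1}, so e^{tA} = P e^{tJ} P^{-1}.

For a Jordan block J_k(λ), e^{tJ_k(λ)} = e^{λt} · (I + tN + t^2 N^2/2! + ... + t^{k-1} N^{k-1}/(k-1)!) where N is the nilpotent superdiagonal part.

Assembling the blocks and conjugating back gives the entries of e^{tA} as shown above.

e^{tA} = [[e^{3*t}, 0, 0], [0, e^{3*t}, 0], [0, -t*e^{3*t}, e^{3*t}]]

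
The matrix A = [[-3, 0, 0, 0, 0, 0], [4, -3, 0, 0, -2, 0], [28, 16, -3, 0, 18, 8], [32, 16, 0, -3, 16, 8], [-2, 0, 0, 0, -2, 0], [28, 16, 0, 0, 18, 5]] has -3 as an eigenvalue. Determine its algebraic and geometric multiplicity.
The characteristic polynomial is (x - 5)(x + 2)(x + 3)^4, so the factor x + 3 appears with exponent 4: the algebraic multiplicity is 4.

rank(A + 3I) = 2, so the eigenspace has dimension 6 - 2 = 4: the geometric multiplicity is 4.

algebraic multiplicity 4, geometric multiplicity 4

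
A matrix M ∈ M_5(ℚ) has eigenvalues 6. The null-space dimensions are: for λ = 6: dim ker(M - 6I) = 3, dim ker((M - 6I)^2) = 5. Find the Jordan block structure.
Jordan blocks: (6, 2), (6, 2), (6, 1)

λ = 6: successive nullity increments [3, 2] count blocks of size ≥ k; block sizes are [2, 2, 1].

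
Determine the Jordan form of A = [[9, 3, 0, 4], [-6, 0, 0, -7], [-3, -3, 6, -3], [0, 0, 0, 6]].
J = [[3, 0, 0, 0], [0, 6, 1, 0], [0, 0, 6, 0], [0, 0, 0, 6]]

The characteristic polynomial is det(xI - A) = (x - 6)^3(x - 3), so the eigenvalues are 3 (algebraic multiplicity 1), 6 (algebraic multiplicity 3).

For λ = 3: algebraic multiplicity 1 gives one 1×1 block.

For λ = 6: rank(A - 6I) = 2, rank((A - 6I)^2) = 1. The eigenspace has dimension 4 - 2 = 2, so there are 2 Jordan blocks; the rank sequence gives block sizes [2, 1].

Assembling the blocks gives the Jordan form J above.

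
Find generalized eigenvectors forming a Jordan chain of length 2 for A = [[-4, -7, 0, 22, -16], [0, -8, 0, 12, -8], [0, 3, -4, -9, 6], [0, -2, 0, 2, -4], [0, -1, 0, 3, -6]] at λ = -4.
We seek v_1 ∈ ker((A + 4I)^2) \ ker(A + 4I), then set v_{i+1} = (A + 4I) v_i.

One such chain is v_1 = [[28, 13, -10, 6, 2]]^T, v_2 = [[9, 4, -3, 2, 1]]^T. Check: (A + 4I) v_2 = [[0, 0, 0, 0, 0]]^T = 0.

v_1 = [[28, 13, -10, 6, 2]]^T, v_2 = [[9, 4, -3, 2, 1]]^T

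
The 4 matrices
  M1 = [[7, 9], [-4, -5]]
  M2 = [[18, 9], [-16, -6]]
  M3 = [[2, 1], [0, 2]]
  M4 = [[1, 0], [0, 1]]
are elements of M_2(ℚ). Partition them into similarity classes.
Characteristic polynomials: χ_{M1} = (x - 1)^2, χ_{M2} = (x - 6)^2, χ_{M3} = (x - 2)^2, χ_{M4} = (x - 1)^2.

{M1}: invariant factors (x - 1)^2.

{M2}: invariant factors (x - 6)^2.

{M3}: invariant factors (x - 2)^2.

{M4}: invariant factors x - 1, x - 1.

Matrices are similar if and only if their invariant-factor lists agree; the partition into similarity classes is {M1}, {M2}, {M3}, {M4}.

4 classes: {M1}, {M2}, {M3}, {M4}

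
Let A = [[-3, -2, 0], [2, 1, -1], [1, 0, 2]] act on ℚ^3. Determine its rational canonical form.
The invariant factors of A (the non-unit diagonal entries of the Smith normal form of xI - A over ℚ[x]) are x^3 - 3x - 4, each dividing the next. The characteristic polynomial is their product, x^3 - 3x - 4.

The rational canonical form is the block-diagonal matrix of companion matrices C(f_i):
R = [[0, 0, 4], [1, 0, 3], [0, 1, 0]].

Note the characteristic polynomial does not split into linear factors over ℚ, so A has no Jordan form over ℚ; the rational canonical form exists over any field.

R = [[0, 0, 4], [1, 0, 3], [0, 1, 0]]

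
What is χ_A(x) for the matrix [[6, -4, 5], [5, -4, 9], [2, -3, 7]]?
xI - A = [[x - 6, 4, -5], [-5, x + 4, -9], [-2, 3, x - 7]].

Expanding det(xI - A) along the first row:
det(xI - A) = + (x - 6)·det([[x + 4, -9], [3, x - 7]]) - (4)·det([[-5, -9], [-2, x - 7]]) + (-5)·det([[-5, x + 4], [-2, 3]]).

Evaluating gives χ_A(x) = x^3 - 9x^2 + 27x - 27 = (x - 3)^3.

χ_A(x) = (x - 3)^3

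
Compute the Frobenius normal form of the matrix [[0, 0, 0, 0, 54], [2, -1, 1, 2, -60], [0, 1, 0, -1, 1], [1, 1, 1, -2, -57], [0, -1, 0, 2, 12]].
The invariant factors of A (the non-unit diagonal entries of the Smith normal form of xI - A over ℚ[x]) are (x - 6)(x - 3)(x^3 - 3), each dividing the next. The characteristic polynomial is their product, (x - 6)(x - 3)(x^3 - 3).

The rational canonical form is the block-diagonal matrix of companion matrices C(f_i):
R = [[0, 0, 0, 0, 54], [1, 0, 0, 0, -27], [0, 1, 0, 0, 3], [0, 0, 1, 0, -18], [0, 0, 0, 1, 9]].

Note the characteristic polynomial does not split into linear factors over ℚ, so A has no Jordan form over ℚ; the rational canonical form exists over any field.

R = [[0, 0, 0, 0, 54], [1, 0, 0, 0, -27], [0, 1, 0, 0, 3], [0, 0, 1, 0, -18], [0, 0, 0, 1, 9]]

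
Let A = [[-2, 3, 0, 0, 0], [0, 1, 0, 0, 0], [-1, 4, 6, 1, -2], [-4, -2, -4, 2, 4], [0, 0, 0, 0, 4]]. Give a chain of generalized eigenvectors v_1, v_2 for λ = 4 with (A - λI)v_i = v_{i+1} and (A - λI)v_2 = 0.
We seek v_1 ∈ ker((A - 4I)^2) \ ker(A - 4I), then set v_{i+1} = (A - 4I) v_i.

One such chain is v_1 = [[0, 0, -3, 7, 0]]^T, v_2 = [[0, 0, 1, -2, 0]]^T. Check: (A - 4I) v_2 = [[0, 0, 0, 0, 0]]^T = 0.

v_1 = [[0, 0, -3, 7, 0]]^T, v_2 = [[0, 0, 1, -2, 0]]^T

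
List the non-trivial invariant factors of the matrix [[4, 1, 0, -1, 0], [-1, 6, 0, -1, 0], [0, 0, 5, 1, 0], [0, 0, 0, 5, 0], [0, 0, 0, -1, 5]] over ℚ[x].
x - 5, (x - 5)^2, (x - 5)^2

The Jordan structure of A has elementary divisors (x - 5)^2, (x - 5)^2, (x - 5). Arranging the block sizes at each eigenvalue in decreasing order and taking row products gives the invariant factors.

Invariant factors (smallest first, each dividing the next): x - 5, (x - 5)^2, (x - 5)^2.

Check: the last factor (x - 5)^2 is the minimal polynomial, and the product (x - 5)^5 is the characteristic polynomial.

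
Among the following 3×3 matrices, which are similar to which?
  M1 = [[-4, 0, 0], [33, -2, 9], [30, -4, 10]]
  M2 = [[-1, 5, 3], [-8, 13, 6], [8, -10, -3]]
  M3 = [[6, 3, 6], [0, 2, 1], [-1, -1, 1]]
3 classes: {M1}, {M2}, {M3}

Characteristic polynomials: χ_{M1} = (x - 4)^2(x + 4), χ_{M2} = (x - 3)^3, χ_{M3} = (x - 3)^3.

{M1}: invariant factors (x - 4)^2(x + 4).

{M2}: invariant factors x - 3, (x - 3)^2.

{M3}: invariant factors (x - 3)^3.

Matrices are similar if and only if their invariant-factor lists agree; the partition into similarity classes is {M1}, {M2}, {M3}.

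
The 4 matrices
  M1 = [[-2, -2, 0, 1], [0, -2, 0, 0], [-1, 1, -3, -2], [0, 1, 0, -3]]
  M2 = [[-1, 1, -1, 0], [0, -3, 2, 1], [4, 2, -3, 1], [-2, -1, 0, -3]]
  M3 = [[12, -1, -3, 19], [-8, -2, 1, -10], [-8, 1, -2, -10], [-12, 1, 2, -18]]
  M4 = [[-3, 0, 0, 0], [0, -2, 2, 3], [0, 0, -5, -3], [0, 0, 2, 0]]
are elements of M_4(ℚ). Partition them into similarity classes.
2 classes: {M1, M2, M3}, {M4}

Characteristic polynomials: χ_{M1} = (x + 2)^2(x + 3)^2, χ_{M2} = (x + 2)^2(x + 3)^2, χ_{M3} = (x + 2)^2(x + 3)^2, χ_{M4} = (x + 2)^2(x + 3)^2.

{M1, M2, M3}: invariant factors (x + 2)^2(x + 3)^2.

{M4}: invariant factors x + 3, (x + 2)^2(x + 3).

Matrices are similar if and only if their invariant-factor lists agree; the partition into similarity classes is {M1, M2, M3}, {M4}.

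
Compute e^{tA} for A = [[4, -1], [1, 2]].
e^{tA} = [[(t + 1)*e^{3*t}, -t*e^{3*t}], [t*e^{3*t}, (1 - t)*e^{3*t}]]

A has Jordan form J = [[3, 1], [0, 3]] with A = PJP^{-1}, so e^{tA} = P e^{tJ} P^{-1}.

For a Jordan block J_k(λ), e^{tJ_k(λ)} = e^{λt} · (I + tN + t^2 N^2/2! + ... + t^{k-1} N^{k-1}/(k-1)!) where N is the nilpotent superdiagonal part.

Assembling the blocks and conjugating back gives the entries of e^{tA} as shown above.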